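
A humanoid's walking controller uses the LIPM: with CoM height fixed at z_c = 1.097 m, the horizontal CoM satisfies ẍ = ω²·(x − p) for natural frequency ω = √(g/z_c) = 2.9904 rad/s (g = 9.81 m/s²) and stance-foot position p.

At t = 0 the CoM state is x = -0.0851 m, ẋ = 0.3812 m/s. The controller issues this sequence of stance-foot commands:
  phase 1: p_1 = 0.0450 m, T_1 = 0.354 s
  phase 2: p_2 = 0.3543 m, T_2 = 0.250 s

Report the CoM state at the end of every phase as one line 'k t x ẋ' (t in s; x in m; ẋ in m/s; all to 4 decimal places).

1 0.3540 -0.0035 0.1223
2 0.6040 -0.0747 -0.7183

phase 1: p=0.0450, T=0.354, ωT=1.058602, cosh=1.614639, sinh=1.267698; start (x,ẋ)=(-0.085100, 0.381200) → end (x,ẋ)=(-0.003465, 0.122301)
phase 2: p=0.3543, T=0.250, ωT=0.747600, cosh=1.292713, sinh=0.819212; start (x,ẋ)=(-0.003465, 0.122301) → end (x,ẋ)=(-0.074684, -0.718343)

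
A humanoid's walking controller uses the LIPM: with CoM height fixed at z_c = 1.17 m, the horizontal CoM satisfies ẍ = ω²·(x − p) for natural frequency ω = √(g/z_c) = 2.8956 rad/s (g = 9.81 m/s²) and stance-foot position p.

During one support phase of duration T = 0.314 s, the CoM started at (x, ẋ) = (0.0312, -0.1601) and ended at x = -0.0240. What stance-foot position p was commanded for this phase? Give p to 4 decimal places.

p = 0.0260

ωT = 2.8956·0.314 = 0.909218; cosh(ωT) = 1.442610, sinh(ωT) = 1.039771
x(T) = p + (x₀−p)·cosh(ωT) + (ẋ₀/ω)·sinh(ωT) ⇒ p·(1 − cosh) = x(T) − x₀·cosh − (ẋ₀/ω)·sinh
numerator   = -0.0240 − (0.0312)·1.442610 − (-0.1601/2.8956)·1.039771 = -0.011520
denominator = 1 − 1.442610 = -0.442610
p = -0.011520 / -0.442610 = 0.0260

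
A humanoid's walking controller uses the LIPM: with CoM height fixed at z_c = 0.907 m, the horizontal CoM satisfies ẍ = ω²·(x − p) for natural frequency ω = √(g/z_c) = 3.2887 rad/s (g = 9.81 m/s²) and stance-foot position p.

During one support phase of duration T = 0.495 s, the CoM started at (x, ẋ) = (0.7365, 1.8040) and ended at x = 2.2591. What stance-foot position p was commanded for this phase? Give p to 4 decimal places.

ωT = 3.2887·0.495 = 1.627906; cosh(ωT) = 2.644771, sinh(ωT) = 2.448430
x(T) = p + (x₀−p)·cosh(ωT) + (ẋ₀/ω)·sinh(ωT) ⇒ p·(1 − cosh) = x(T) − x₀·cosh − (ẋ₀/ω)·sinh
numerator   = 2.2591 − (0.7365)·2.644771 − (1.8040/3.2887)·2.448430 = -1.031848
denominator = 1 − 2.644771 = -1.644771
p = -1.031848 / -1.644771 = 0.6274

p = 0.6274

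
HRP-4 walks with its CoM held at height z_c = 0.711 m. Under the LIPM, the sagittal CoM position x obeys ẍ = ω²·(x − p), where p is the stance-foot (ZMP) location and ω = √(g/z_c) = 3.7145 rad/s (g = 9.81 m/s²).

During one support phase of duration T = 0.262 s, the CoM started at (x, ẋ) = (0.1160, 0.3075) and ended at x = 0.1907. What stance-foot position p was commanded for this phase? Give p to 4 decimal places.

ωT = 3.7145·0.262 = 0.973199; cosh(ωT) = 1.512135, sinh(ωT) = 1.134262
x(T) = p + (x₀−p)·cosh(ωT) + (ẋ₀/ω)·sinh(ωT) ⇒ p·(1 − cosh) = x(T) − x₀·cosh − (ẋ₀/ω)·sinh
numerator   = 0.1907 − (0.1160)·1.512135 − (0.3075/3.7145)·1.134262 = -0.078606
denominator = 1 − 1.512135 = -0.512135
p = -0.078606 / -0.512135 = 0.1535

p = 0.1535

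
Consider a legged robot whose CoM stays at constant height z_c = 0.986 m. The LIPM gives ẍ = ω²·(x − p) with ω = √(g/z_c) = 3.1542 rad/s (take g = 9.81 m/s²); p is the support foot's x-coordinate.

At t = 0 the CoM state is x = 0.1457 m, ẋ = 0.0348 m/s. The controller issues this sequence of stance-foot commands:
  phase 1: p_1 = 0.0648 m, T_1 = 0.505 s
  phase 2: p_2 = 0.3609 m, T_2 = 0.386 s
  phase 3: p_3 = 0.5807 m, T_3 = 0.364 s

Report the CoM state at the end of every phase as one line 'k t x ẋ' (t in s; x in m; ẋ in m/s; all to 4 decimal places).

1 0.5050 0.2980 0.6906
2 0.8910 0.5828 0.9629
3 1.2550 1.0170 1.6796

phase 1: p=0.0648, T=0.505, ωT=1.592871, cosh=2.560594, sinh=2.357253; start (x,ẋ)=(0.145700, 0.034800) → end (x,ẋ)=(0.297959, 0.690620)
phase 2: p=0.3609, T=0.386, ωT=1.217521, cosh=1.837382, sinh=1.541420; start (x,ẋ)=(0.297959, 0.690620) → end (x,ẋ)=(0.582752, 0.962920)
phase 3: p=0.5807, T=0.364, ωT=1.148129, cosh=1.734759, sinh=1.417530; start (x,ẋ)=(0.582752, 0.962920) → end (x,ẋ)=(1.017006, 1.679609)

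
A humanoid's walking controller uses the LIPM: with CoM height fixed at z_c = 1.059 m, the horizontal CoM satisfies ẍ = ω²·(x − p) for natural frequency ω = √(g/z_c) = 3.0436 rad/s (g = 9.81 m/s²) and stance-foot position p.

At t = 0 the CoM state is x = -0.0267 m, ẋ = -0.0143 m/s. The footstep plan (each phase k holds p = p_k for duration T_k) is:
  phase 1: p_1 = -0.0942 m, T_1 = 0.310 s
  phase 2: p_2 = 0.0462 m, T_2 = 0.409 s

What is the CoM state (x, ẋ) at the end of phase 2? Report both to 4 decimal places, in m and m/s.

x = 0.0664, ẋ = 0.1599

phase 1: p=-0.0942, T=0.310, ωT=0.943516, cosh=1.479127, sinh=1.089871; start (x,ẋ)=(-0.026700, -0.014300) → end (x,ẋ)=(0.000520, 0.202755)
phase 2: p=0.0462, T=0.409, ωT=1.244832, cosh=1.880171, sinh=1.592182; start (x,ẋ)=(0.000520, 0.202755) → end (x,ẋ)=(0.066381, 0.159852)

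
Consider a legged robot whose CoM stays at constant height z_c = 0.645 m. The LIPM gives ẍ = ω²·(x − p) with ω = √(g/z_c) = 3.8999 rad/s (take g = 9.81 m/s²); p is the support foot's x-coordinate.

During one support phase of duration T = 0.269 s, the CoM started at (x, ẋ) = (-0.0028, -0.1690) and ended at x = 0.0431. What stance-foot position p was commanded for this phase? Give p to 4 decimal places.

p = -0.1690

ωT = 3.8999·0.269 = 1.049073; cosh(ωT) = 1.602633, sinh(ωT) = 1.252371
x(T) = p + (x₀−p)·cosh(ωT) + (ẋ₀/ω)·sinh(ωT) ⇒ p·(1 − cosh) = x(T) − x₀·cosh − (ẋ₀/ω)·sinh
numerator   = 0.0431 − (-0.0028)·1.602633 − (-0.1690/3.8999)·1.252371 = 0.101858
denominator = 1 − 1.602633 = -0.602633
p = 0.101858 / -0.602633 = -0.1690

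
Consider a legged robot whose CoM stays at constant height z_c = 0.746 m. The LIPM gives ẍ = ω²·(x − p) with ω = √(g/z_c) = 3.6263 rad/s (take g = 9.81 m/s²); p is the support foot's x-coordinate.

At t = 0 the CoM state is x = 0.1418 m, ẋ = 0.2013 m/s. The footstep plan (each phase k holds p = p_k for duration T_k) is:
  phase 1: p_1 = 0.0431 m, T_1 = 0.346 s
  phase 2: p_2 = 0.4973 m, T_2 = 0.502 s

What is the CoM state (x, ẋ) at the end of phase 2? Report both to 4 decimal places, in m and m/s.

x = 0.7288, ẋ = 1.0991

phase 1: p=0.0431, T=0.346, ωT=1.254700, cosh=1.895973, sinh=1.610812; start (x,ẋ)=(0.141800, 0.201300) → end (x,ẋ)=(0.319651, 0.958195)
phase 2: p=0.4973, T=0.502, ωT=1.820403, cosh=3.168152, sinh=3.006192; start (x,ẋ)=(0.319651, 0.958195) → end (x,ẋ)=(0.728820, 1.099087)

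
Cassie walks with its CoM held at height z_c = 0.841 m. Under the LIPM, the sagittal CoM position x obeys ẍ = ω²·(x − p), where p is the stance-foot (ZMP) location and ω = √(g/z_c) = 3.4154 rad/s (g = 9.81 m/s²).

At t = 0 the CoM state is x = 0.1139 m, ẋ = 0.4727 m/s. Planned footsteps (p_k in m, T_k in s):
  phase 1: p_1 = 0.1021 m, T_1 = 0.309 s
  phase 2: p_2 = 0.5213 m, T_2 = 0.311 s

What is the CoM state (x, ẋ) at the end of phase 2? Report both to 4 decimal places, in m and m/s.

phase 1: p=0.1021, T=0.309, ωT=1.055359, cosh=1.610536, sinh=1.262469; start (x,ẋ)=(0.113900, 0.472700) → end (x,ẋ)=(0.295833, 0.812180)
phase 2: p=0.5213, T=0.311, ωT=1.062189, cosh=1.619198, sinh=1.273500; start (x,ẋ)=(0.295833, 0.812180) → end (x,ẋ)=(0.459062, 0.334410)

x = 0.4591, ẋ = 0.3344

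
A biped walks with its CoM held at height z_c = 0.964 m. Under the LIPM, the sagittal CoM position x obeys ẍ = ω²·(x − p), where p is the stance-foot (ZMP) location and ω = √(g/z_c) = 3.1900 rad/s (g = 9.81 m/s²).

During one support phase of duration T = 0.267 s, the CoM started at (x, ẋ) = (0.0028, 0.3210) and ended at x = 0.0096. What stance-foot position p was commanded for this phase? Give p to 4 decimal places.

p = 0.2355

ωT = 3.1900·0.267 = 0.851730; cosh(ωT) = 1.385187, sinh(ωT) = 0.958511
x(T) = p + (x₀−p)·cosh(ωT) + (ẋ₀/ω)·sinh(ωT) ⇒ p·(1 − cosh) = x(T) − x₀·cosh − (ẋ₀/ω)·sinh
numerator   = 0.0096 − (0.0028)·1.385187 − (0.3210/3.1900)·0.958511 = -0.090731
denominator = 1 − 1.385187 = -0.385187
p = -0.090731 / -0.385187 = 0.2355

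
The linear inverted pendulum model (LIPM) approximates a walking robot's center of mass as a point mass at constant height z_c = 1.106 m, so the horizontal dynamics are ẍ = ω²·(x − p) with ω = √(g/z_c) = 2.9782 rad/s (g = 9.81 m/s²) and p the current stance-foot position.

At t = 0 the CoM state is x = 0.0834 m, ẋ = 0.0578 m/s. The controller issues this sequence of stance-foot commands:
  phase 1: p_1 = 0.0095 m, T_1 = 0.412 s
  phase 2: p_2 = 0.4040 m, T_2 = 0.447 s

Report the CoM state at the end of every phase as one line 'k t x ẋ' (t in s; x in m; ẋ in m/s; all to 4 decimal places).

phase 1: p=0.0095, T=0.412, ωT=1.227018, cosh=1.852105, sinh=1.558939; start (x,ẋ)=(0.083400, 0.057800) → end (x,ẋ)=(0.176626, 0.450157)
phase 2: p=0.4040, T=0.447, ωT=1.331255, cosh=2.024969, sinh=1.760824; start (x,ẋ)=(0.176626, 0.450157) → end (x,ẋ)=(0.209724, -0.280815)

1 0.4120 0.1766 0.4502
2 0.8590 0.2097 -0.2808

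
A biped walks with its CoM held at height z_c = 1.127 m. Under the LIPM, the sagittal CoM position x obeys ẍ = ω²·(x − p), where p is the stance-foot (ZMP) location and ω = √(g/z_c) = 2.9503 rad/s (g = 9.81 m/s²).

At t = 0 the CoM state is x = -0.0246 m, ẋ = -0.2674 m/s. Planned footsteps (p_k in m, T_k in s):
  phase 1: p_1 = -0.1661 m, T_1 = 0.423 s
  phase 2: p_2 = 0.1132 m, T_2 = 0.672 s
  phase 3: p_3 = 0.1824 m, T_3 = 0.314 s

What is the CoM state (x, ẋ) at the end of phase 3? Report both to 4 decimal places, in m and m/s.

x = -0.8609, ẋ = -2.9629

phase 1: p=-0.1661, T=0.423, ωT=1.247977, cosh=1.885187, sinh=1.598102; start (x,ẋ)=(-0.024600, -0.267400) → end (x,ẋ)=(-0.044190, 0.163057)
phase 2: p=0.1132, T=0.672, ωT=1.982602, cosh=3.699660, sinh=3.561950; start (x,ẋ)=(-0.044190, 0.163057) → end (x,ẋ)=(-0.272228, -1.050727)
phase 3: p=0.1824, T=0.314, ωT=0.926394, cosh=1.460683, sinh=1.064704; start (x,ẋ)=(-0.272228, -1.050727) → end (x,ẋ)=(-0.860853, -2.962854)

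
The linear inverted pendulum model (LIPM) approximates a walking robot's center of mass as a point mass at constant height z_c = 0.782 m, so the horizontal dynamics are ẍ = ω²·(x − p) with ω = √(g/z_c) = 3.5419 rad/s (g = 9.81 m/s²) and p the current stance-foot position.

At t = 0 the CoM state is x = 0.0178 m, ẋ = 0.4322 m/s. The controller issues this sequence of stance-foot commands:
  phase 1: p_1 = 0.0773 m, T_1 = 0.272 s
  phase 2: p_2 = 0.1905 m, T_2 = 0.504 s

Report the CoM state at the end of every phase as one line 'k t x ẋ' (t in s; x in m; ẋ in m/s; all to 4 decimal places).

phase 1: p=0.0773, T=0.272, ωT=0.963397, cosh=1.501089, sinh=1.119494; start (x,ẋ)=(0.017800, 0.432200) → end (x,ẋ)=(0.124591, 0.412845)
phase 2: p=0.1905, T=0.504, ωT=1.785118, cosh=3.064029, sinh=2.896252; start (x,ẋ)=(0.124591, 0.412845) → end (x,ẋ)=(0.326142, 0.588863)

1 0.2720 0.1246 0.4128
2 0.7760 0.3261 0.5889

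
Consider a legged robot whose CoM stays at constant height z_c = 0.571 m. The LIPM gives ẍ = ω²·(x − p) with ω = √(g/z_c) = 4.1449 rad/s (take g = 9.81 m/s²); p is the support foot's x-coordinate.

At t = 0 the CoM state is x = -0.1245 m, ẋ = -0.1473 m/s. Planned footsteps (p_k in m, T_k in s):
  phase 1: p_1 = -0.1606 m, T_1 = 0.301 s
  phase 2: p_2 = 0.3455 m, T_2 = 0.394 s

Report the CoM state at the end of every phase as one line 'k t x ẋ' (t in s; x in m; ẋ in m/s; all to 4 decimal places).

phase 1: p=-0.1606, T=0.301, ωT=1.247615, cosh=1.884609, sinh=1.597420; start (x,ẋ)=(-0.124500, -0.147300) → end (x,ẋ)=(-0.149334, -0.038580)
phase 2: p=0.3455, T=0.394, ωT=1.633091, cosh=2.657499, sinh=2.462174; start (x,ẋ)=(-0.149334, -0.038580) → end (x,ẋ)=(-0.992439, -5.152538)

1 0.3010 -0.1493 -0.0386
2 0.6950 -0.9924 -5.1525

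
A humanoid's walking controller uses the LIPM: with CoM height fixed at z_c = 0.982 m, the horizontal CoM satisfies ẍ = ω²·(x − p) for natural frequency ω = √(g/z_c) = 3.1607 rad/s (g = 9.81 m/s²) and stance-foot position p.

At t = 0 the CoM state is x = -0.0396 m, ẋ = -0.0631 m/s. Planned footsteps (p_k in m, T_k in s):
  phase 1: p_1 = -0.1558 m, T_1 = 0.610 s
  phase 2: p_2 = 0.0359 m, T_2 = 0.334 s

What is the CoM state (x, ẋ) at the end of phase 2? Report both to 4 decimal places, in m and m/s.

phase 1: p=-0.1558, T=0.610, ωT=1.928027, cosh=3.510683, sinh=3.365248; start (x,ẋ)=(-0.039600, -0.063100) → end (x,ẋ)=(0.184958, 1.014442)
phase 2: p=0.0359, T=0.334, ωT=1.055674, cosh=1.610934, sinh=1.262977; start (x,ẋ)=(0.184958, 1.014442) → end (x,ẋ)=(0.681381, 2.229221)

x = 0.6814, ẋ = 2.2292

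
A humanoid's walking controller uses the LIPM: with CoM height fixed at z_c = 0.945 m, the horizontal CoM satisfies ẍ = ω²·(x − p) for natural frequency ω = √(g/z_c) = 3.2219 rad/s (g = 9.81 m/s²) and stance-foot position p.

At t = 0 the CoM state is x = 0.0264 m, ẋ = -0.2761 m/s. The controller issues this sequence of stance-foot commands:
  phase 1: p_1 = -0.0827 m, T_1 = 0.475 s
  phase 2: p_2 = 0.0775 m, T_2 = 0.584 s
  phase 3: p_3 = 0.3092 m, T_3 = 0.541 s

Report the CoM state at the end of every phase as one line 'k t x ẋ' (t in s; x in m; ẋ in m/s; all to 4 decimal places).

1 0.4750 -0.0076 0.1063
2 1.0590 -0.1024 -0.5216
3 1.6000 -1.3512 -5.2090

phase 1: p=-0.0827, T=0.475, ωT=1.530403, cosh=2.418242, sinh=2.201794; start (x,ẋ)=(0.026400, -0.276100) → end (x,ẋ)=(-0.007552, 0.106274)
phase 2: p=0.0775, T=0.584, ωT=1.881590, cosh=3.358139, sinh=3.205791; start (x,ẋ)=(-0.007552, 0.106274) → end (x,ẋ)=(-0.102373, -0.521596)
phase 3: p=0.3092, T=0.541, ωT=1.743048, cosh=2.944861, sinh=2.769874; start (x,ẋ)=(-0.102373, -0.521596) → end (x,ẋ)=(-1.351244, -5.209016)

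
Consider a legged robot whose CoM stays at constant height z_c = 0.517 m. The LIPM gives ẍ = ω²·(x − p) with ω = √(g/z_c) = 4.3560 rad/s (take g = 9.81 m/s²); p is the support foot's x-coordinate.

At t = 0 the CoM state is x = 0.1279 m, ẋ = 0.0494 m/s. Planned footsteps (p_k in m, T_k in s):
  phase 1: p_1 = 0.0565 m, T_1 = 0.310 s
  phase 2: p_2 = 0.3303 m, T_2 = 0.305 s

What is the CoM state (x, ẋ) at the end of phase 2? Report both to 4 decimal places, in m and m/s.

phase 1: p=0.0565, T=0.310, ωT=1.350360, cosh=2.058981, sinh=1.799834; start (x,ẋ)=(0.127900, 0.049400) → end (x,ẋ)=(0.223923, 0.661495)
phase 2: p=0.3303, T=0.305, ωT=1.328580, cosh=2.020266, sinh=1.755413; start (x,ẋ)=(0.223923, 0.661495) → end (x,ẋ)=(0.381963, 0.522972)

x = 0.3820, ẋ = 0.5230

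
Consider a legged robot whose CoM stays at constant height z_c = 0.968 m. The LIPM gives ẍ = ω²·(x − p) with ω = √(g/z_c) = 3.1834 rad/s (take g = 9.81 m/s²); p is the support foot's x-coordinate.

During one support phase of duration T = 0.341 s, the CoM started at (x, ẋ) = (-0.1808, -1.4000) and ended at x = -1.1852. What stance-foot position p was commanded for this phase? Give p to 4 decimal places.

ωT = 3.1834·0.341 = 1.085539; cosh(ωT) = 1.649378, sinh(ωT) = 1.311659
x(T) = p + (x₀−p)·cosh(ωT) + (ẋ₀/ω)·sinh(ωT) ⇒ p·(1 − cosh) = x(T) − x₀·cosh − (ẋ₀/ω)·sinh
numerator   = -1.1852 − (-0.1808)·1.649378 − (-1.4000/3.1834)·1.311659 = -0.310149
denominator = 1 − 1.649378 = -0.649378
p = -0.310149 / -0.649378 = 0.4776

p = 0.4776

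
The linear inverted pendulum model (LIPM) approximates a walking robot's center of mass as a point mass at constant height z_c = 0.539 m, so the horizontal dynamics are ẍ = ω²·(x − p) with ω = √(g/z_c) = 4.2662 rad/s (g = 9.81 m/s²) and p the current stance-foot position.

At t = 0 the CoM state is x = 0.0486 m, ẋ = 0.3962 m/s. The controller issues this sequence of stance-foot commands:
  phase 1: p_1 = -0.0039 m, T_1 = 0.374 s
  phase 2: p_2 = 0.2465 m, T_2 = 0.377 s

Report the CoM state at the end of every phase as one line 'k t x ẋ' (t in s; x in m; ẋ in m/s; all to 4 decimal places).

1 0.3740 0.3504 1.5465
2 0.7510 1.3854 5.0798

phase 1: p=-0.0039, T=0.374, ωT=1.595559, cosh=2.566939, sinh=2.364144; start (x,ẋ)=(0.048600, 0.396200) → end (x,ẋ)=(0.350421, 1.546532)
phase 2: p=0.2465, T=0.377, ωT=1.608357, cosh=2.597408, sinh=2.397192; start (x,ẋ)=(0.350421, 1.546532) → end (x,ẋ)=(1.385427, 5.079767)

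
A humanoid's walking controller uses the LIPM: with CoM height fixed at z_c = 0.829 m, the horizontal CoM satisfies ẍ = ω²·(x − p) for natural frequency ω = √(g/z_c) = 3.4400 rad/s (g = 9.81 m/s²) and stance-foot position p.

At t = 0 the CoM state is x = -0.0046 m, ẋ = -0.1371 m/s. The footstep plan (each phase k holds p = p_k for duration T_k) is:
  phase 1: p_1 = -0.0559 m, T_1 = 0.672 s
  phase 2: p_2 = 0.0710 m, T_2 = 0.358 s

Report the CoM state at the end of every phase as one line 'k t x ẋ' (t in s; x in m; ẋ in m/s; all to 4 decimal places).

phase 1: p=-0.0559, T=0.672, ωT=2.311680, cosh=5.095229, sinh=4.996135; start (x,ẋ)=(-0.004600, -0.137100) → end (x,ẋ)=(0.006366, 0.183122)
phase 2: p=0.0710, T=0.358, ωT=1.231520, cosh=1.859141, sinh=1.567293; start (x,ẋ)=(0.006366, 0.183122) → end (x,ẋ)=(0.034268, -0.008023)

1 0.6720 0.0064 0.1831
2 1.0300 0.0343 -0.0080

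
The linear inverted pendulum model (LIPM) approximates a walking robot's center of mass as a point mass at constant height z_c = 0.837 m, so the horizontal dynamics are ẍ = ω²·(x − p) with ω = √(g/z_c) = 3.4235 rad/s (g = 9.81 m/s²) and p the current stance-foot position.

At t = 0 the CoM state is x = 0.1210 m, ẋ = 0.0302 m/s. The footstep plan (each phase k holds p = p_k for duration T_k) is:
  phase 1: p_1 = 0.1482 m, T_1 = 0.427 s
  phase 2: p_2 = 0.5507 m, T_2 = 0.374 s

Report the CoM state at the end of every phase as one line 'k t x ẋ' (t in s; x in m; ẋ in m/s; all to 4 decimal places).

1 0.4270 0.1044 -0.1214
2 0.8010 -0.3731 -2.7718

phase 1: p=0.1482, T=0.427, ωT=1.461835, cosh=2.272838, sinh=2.041028; start (x,ẋ)=(0.121000, 0.030200) → end (x,ẋ)=(0.104383, -0.121419)
phase 2: p=0.5507, T=0.374, ωT=1.280389, cosh=1.937984, sinh=1.660055; start (x,ẋ)=(0.104383, -0.121419) → end (x,ẋ)=(-0.373130, -2.771814)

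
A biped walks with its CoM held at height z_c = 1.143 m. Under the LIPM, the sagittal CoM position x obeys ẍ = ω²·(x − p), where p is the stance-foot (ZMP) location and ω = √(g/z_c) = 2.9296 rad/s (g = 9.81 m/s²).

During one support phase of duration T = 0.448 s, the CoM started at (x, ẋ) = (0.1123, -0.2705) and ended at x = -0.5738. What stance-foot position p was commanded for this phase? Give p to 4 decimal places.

p = 0.6434

ωT = 2.9296·0.448 = 1.312461; cosh(ωT) = 1.992231, sinh(ωT) = 1.723074
x(T) = p + (x₀−p)·cosh(ωT) + (ẋ₀/ω)·sinh(ωT) ⇒ p·(1 − cosh) = x(T) − x₀·cosh − (ẋ₀/ω)·sinh
numerator   = -0.5738 − (0.1123)·1.992231 − (-0.2705/2.9296)·1.723074 = -0.638430
denominator = 1 − 1.992231 = -0.992231
p = -0.638430 / -0.992231 = 0.6434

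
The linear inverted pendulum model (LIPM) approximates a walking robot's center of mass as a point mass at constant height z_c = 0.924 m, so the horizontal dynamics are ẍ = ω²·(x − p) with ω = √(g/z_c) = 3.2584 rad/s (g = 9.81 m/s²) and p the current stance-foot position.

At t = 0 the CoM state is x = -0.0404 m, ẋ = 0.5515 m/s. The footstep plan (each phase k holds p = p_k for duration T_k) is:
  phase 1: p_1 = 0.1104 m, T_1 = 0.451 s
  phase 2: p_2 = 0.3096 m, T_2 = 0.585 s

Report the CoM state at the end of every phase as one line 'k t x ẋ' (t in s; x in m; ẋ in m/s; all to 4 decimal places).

1 0.4510 0.1137 0.2507
2 1.0360 -0.1109 -1.2379

phase 1: p=0.1104, T=0.451, ωT=1.469538, cosh=2.288630, sinh=2.058598; start (x,ẋ)=(-0.040400, 0.551500) → end (x,ẋ)=(0.113702, 0.250653)
phase 2: p=0.3096, T=0.585, ωT=1.906164, cosh=3.437942, sinh=3.289292; start (x,ẋ)=(0.113702, 0.250653) → end (x,ẋ)=(-0.110856, -1.237868)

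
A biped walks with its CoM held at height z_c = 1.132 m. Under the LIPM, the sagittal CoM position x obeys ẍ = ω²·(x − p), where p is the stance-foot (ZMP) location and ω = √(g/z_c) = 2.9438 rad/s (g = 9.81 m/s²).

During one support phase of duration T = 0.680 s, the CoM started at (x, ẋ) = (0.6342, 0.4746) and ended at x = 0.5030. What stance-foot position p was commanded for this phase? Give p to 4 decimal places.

ωT = 2.9438·0.680 = 2.001784; cosh(ωT) = 3.768672, sinh(ωT) = 3.633578
x(T) = p + (x₀−p)·cosh(ωT) + (ẋ₀/ω)·sinh(ωT) ⇒ p·(1 − cosh) = x(T) − x₀·cosh − (ẋ₀/ω)·sinh
numerator   = 0.5030 − (0.6342)·3.768672 − (0.4746/2.9438)·3.633578 = -2.472898
denominator = 1 − 3.768672 = -2.768672
p = -2.472898 / -2.768672 = 0.8932

p = 0.8932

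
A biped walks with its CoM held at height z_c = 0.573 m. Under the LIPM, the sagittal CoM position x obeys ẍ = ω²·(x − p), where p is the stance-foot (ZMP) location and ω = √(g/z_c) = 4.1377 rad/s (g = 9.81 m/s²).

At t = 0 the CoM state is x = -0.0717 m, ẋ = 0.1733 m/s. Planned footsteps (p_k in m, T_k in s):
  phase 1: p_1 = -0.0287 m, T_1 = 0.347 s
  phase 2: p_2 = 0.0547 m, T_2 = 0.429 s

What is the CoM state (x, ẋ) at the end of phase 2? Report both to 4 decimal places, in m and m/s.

phase 1: p=-0.0287, T=0.347, ωT=1.435782, cosh=2.220430, sinh=1.982500; start (x,ẋ)=(-0.071700, 0.173300) → end (x,ẋ)=(-0.041145, 0.032072)
phase 2: p=0.0547, T=0.429, ωT=1.775073, cosh=3.035092, sinh=2.865621; start (x,ẋ)=(-0.041145, 0.032072) → end (x,ẋ)=(-0.213987, -1.039102)

x = -0.2140, ẋ = -1.0391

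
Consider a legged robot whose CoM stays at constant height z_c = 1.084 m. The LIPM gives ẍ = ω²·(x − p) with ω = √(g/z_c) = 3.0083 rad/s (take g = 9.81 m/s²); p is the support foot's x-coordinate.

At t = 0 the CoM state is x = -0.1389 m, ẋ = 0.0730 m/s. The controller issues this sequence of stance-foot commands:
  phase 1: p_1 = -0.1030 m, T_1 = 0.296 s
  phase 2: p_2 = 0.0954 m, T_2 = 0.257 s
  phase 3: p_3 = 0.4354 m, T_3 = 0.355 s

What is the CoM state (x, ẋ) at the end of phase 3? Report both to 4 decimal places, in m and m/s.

x = -0.8499, ẋ = -3.4087

phase 1: p=-0.1030, T=0.296, ωT=0.890457, cosh=1.423355, sinh=1.012887; start (x,ẋ)=(-0.138900, 0.073000) → end (x,ẋ)=(-0.129520, -0.005485)
phase 2: p=0.0954, T=0.257, ωT=0.773133, cosh=1.314054, sinh=0.852489; start (x,ẋ)=(-0.129520, -0.005485) → end (x,ẋ)=(-0.201711, -0.584023)
phase 3: p=0.4354, T=0.355, ωT=1.067946, cosh=1.626556, sinh=1.282843; start (x,ẋ)=(-0.201711, -0.584023) → end (x,ẋ)=(-0.849944, -3.408669)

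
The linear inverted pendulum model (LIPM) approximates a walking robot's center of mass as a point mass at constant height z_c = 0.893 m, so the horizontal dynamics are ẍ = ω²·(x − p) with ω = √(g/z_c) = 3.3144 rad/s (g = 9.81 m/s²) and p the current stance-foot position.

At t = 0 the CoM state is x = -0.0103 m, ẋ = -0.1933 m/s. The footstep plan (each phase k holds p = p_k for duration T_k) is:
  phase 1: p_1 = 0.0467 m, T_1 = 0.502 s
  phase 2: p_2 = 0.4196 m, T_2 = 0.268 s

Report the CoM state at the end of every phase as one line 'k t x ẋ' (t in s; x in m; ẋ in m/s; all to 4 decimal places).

1 0.5020 -0.2576 -1.0094
2 0.7700 -0.8503 -3.7009

phase 1: p=0.0467, T=0.502, ωT=1.663829, cosh=2.734449, sinh=2.545037; start (x,ẋ)=(-0.010300, -0.193300) → end (x,ẋ)=(-0.257593, -1.009379)
phase 2: p=0.4196, T=0.268, ωT=0.888259, cosh=1.421133, sinh=1.009762; start (x,ẋ)=(-0.257593, -1.009379) → end (x,ẋ)=(-0.850298, -3.700862)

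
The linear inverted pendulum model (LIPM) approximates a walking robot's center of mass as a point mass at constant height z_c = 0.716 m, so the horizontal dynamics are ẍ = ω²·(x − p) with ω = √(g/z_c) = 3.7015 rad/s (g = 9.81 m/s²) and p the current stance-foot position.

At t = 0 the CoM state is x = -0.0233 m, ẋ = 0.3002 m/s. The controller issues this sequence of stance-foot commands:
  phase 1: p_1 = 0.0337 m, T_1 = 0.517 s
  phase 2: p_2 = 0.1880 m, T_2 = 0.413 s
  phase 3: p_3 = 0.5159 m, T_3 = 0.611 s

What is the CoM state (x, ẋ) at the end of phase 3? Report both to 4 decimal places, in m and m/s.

x = -0.8762, ẋ = -5.0118

phase 1: p=0.0337, T=0.517, ωT=1.913675, cosh=3.462746, sinh=3.315209; start (x,ẋ)=(-0.023300, 0.300200) → end (x,ẋ)=(0.105194, 0.340055)
phase 2: p=0.1880, T=0.413, ωT=1.528719, cosh=2.414540, sinh=2.197727; start (x,ẋ)=(0.105194, 0.340055) → end (x,ẋ)=(0.189967, 0.147463)
phase 3: p=0.5159, T=0.611, ωT=2.261616, cosh=4.851387, sinh=4.747205; start (x,ẋ)=(0.189967, 0.147463) → end (x,ẋ)=(-0.876205, -5.011824)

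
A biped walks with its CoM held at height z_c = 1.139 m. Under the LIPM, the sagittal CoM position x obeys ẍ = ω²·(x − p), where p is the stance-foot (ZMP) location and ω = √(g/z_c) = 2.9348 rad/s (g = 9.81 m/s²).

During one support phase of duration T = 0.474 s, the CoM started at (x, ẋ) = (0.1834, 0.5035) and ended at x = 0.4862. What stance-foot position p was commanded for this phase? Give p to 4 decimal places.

ωT = 2.9348·0.474 = 1.391095; cosh(ωT) = 2.134026, sinh(ωT) = 1.885223
x(T) = p + (x₀−p)·cosh(ωT) + (ẋ₀/ω)·sinh(ωT) ⇒ p·(1 − cosh) = x(T) − x₀·cosh − (ẋ₀/ω)·sinh
numerator   = 0.4862 − (0.1834)·2.134026 − (0.5035/2.9348)·1.885223 = -0.228613
denominator = 1 − 2.134026 = -1.134026
p = -0.228613 / -1.134026 = 0.2016

p = 0.2016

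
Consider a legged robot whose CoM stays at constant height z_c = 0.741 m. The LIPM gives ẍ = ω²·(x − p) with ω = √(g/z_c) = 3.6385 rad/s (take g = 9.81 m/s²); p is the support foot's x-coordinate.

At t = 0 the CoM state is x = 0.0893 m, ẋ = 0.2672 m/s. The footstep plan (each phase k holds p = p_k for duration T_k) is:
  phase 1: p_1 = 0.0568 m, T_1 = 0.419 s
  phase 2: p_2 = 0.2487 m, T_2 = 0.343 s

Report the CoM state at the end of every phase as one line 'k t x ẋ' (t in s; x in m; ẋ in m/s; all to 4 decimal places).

phase 1: p=0.0568, T=0.419, ωT=1.524531, cosh=2.405357, sinh=2.187634; start (x,ẋ)=(0.089300, 0.267200) → end (x,ẋ)=(0.295627, 0.901402)
phase 2: p=0.2487, T=0.343, ωT=1.248006, cosh=1.885233, sinh=1.598156; start (x,ẋ)=(0.295627, 0.901402) → end (x,ẋ)=(0.733096, 1.972228)

1 0.4190 0.2956 0.9014
2 0.7620 0.7331 1.9722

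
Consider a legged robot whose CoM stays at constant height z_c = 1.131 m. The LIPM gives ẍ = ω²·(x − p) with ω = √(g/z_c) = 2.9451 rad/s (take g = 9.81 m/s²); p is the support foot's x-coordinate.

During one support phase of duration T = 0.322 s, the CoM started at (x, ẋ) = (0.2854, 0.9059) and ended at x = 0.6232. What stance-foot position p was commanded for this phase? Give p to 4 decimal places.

ωT = 2.9451·0.322 = 0.948322; cosh(ωT) = 1.484383, sinh(ωT) = 1.096992
x(T) = p + (x₀−p)·cosh(ωT) + (ẋ₀/ω)·sinh(ωT) ⇒ p·(1 − cosh) = x(T) − x₀·cosh − (ẋ₀/ω)·sinh
numerator   = 0.6232 − (0.2854)·1.484383 − (0.9059/2.9451)·1.096992 = -0.137873
denominator = 1 − 1.484383 = -0.484383
p = -0.137873 / -0.484383 = 0.2846

p = 0.2846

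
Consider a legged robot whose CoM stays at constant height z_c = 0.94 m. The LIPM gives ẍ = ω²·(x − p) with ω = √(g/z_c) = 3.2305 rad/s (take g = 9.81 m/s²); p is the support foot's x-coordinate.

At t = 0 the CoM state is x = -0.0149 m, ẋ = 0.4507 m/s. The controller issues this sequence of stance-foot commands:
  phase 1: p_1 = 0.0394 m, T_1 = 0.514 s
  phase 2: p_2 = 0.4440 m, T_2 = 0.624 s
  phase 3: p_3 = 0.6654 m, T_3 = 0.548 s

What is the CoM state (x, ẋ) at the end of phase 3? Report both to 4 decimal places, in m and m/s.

phase 1: p=0.0394, T=0.514, ωT=1.660477, cosh=2.725934, sinh=2.535886; start (x,ẋ)=(-0.014900, 0.450700) → end (x,ẋ)=(0.245173, 0.783743)
phase 2: p=0.4440, T=0.624, ωT=2.015832, cosh=3.820090, sinh=3.686881; start (x,ẋ)=(0.245173, 0.783743) → end (x,ẋ)=(0.578929, 0.625852)
phase 3: p=0.6654, T=0.548, ωT=1.770314, cosh=3.021488, sinh=2.851209; start (x,ẋ)=(0.578929, 0.625852) → end (x,ẋ)=(0.956499, 1.094533)

x = 0.9565, ẋ = 1.0945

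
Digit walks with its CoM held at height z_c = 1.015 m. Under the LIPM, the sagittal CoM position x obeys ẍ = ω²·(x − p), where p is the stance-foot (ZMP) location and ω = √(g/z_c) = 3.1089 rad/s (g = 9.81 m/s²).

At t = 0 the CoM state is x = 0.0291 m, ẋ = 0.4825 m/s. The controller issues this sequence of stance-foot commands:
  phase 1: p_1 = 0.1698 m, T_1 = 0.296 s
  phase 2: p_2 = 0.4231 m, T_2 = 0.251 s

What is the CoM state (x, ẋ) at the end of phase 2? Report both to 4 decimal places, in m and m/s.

x = 0.1014, ẋ = -0.4714

phase 1: p=0.1698, T=0.296, ωT=0.920234, cosh=1.454152, sinh=1.055726; start (x,ẋ)=(0.029100, 0.482500) → end (x,ẋ)=(0.129049, 0.239830)
phase 2: p=0.4231, T=0.251, ωT=0.780334, cosh=1.320227, sinh=0.861974; start (x,ẋ)=(0.129049, 0.239830) → end (x,ẋ)=(0.101381, -0.471365)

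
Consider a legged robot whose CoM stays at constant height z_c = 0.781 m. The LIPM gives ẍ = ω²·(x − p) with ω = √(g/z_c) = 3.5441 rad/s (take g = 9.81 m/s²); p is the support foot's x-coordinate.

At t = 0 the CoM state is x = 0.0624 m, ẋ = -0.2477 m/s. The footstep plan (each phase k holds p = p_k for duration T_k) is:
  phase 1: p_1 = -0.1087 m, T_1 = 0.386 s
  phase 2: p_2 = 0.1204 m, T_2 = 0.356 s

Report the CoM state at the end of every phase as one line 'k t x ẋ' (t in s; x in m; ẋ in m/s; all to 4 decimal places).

1 0.3860 0.1207 0.5957
2 0.7420 0.3940 1.1380

phase 1: p=-0.1087, T=0.386, ωT=1.368023, cosh=2.091093, sinh=1.836483; start (x,ẋ)=(0.062400, -0.247700) → end (x,ẋ)=(0.120733, 0.595671)
phase 2: p=0.1204, T=0.356, ωT=1.261700, cosh=1.907295, sinh=1.624123; start (x,ẋ)=(0.120733, 0.595671) → end (x,ẋ)=(0.394008, 1.138037)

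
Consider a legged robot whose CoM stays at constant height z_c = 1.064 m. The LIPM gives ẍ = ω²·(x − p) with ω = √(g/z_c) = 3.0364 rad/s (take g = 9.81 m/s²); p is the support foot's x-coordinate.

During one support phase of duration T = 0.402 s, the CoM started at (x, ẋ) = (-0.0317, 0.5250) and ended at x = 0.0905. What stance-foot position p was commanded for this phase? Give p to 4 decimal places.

p = 0.1408

ωT = 3.0364·0.402 = 1.220633; cosh(ωT) = 1.842188, sinh(ωT) = 1.547144
x(T) = p + (x₀−p)·cosh(ωT) + (ẋ₀/ω)·sinh(ωT) ⇒ p·(1 − cosh) = x(T) − x₀·cosh − (ẋ₀/ω)·sinh
numerator   = 0.0905 − (-0.0317)·1.842188 − (0.5250/3.0364)·1.547144 = -0.118607
denominator = 1 − 1.842188 = -0.842188
p = -0.118607 / -0.842188 = 0.1408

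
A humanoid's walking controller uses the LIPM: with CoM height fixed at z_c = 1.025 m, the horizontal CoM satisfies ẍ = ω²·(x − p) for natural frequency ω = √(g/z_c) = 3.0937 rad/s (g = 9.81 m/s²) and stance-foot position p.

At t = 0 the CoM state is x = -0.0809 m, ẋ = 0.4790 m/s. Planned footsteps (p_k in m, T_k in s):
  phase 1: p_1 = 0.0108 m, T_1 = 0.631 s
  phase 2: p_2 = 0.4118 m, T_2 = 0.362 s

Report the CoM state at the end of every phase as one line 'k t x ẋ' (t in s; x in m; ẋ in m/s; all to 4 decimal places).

1 0.6310 0.2156 0.7420
2 0.9930 0.4076 0.4271

phase 1: p=0.0108, T=0.631, ωT=1.952125, cosh=3.592805, sinh=3.450833; start (x,ẋ)=(-0.080900, 0.479000) → end (x,ẋ)=(0.215635, 0.741979)
phase 2: p=0.4118, T=0.362, ωT=1.119919, cosh=1.695457, sinh=1.369151; start (x,ẋ)=(0.215635, 0.741979) → end (x,ẋ)=(0.407581, 0.427089)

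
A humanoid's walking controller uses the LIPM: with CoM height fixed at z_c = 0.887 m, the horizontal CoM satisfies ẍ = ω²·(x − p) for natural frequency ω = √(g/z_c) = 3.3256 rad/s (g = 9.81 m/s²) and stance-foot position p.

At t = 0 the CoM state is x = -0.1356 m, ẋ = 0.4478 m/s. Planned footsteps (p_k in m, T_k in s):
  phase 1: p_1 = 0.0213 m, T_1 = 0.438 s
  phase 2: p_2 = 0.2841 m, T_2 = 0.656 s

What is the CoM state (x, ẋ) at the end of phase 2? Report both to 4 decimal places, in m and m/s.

x = -1.3218, ẋ = -5.2164

phase 1: p=0.0213, T=0.438, ωT=1.456613, cosh=2.262212, sinh=2.029187; start (x,ẋ)=(-0.135600, 0.447800) → end (x,ẋ)=(-0.060406, -0.045785)
phase 2: p=0.2841, T=0.656, ωT=2.181594, cosh=4.486638, sinh=4.373777; start (x,ẋ)=(-0.060406, -0.045785) → end (x,ẋ)=(-1.321789, -5.216408)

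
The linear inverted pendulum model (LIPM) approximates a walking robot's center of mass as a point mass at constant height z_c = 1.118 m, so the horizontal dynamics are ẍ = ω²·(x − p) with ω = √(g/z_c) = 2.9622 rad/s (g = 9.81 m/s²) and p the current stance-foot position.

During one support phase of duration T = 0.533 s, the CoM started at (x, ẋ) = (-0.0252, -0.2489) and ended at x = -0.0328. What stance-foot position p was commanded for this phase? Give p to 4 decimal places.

p = -0.1479

ωT = 2.9622·0.533 = 1.578853; cosh(ωT) = 2.527800, sinh(ωT) = 2.321588
x(T) = p + (x₀−p)·cosh(ωT) + (ẋ₀/ω)·sinh(ωT) ⇒ p·(1 − cosh) = x(T) − x₀·cosh − (ẋ₀/ω)·sinh
numerator   = -0.0328 − (-0.0252)·2.527800 − (-0.2489/2.9622)·2.321588 = 0.225973
denominator = 1 − 2.527800 = -1.527800
p = 0.225973 / -1.527800 = -0.1479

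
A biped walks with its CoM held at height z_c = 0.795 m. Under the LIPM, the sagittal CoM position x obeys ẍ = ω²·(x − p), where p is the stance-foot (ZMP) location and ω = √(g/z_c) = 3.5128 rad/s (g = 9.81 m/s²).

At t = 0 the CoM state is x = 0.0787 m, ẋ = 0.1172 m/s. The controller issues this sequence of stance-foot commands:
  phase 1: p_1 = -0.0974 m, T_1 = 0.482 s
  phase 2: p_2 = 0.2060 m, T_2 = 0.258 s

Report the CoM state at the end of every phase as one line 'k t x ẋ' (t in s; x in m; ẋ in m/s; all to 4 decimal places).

phase 1: p=-0.0974, T=0.482, ωT=1.693170, cosh=2.810311, sinh=2.626375; start (x,ẋ)=(0.078700, 0.117200) → end (x,ẋ)=(0.485121, 1.954055)
phase 2: p=0.2060, T=0.258, ωT=0.906302, cosh=1.439584, sinh=1.035569; start (x,ẋ)=(0.485121, 1.954055) → end (x,ẋ)=(1.183872, 3.828399)

1 0.4820 0.4851 1.9541
2 0.7400 1.1839 3.8284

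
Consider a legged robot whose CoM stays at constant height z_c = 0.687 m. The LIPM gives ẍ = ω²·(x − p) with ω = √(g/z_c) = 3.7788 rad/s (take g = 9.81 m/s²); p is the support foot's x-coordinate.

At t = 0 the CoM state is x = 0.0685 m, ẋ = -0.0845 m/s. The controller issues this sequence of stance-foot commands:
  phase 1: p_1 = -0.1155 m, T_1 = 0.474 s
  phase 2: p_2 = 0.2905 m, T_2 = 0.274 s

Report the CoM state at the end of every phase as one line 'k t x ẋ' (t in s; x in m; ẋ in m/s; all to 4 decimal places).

phase 1: p=-0.1155, T=0.474, ωT=1.791151, cosh=3.081560, sinh=2.914792; start (x,ẋ)=(0.068500, -0.084500) → end (x,ẋ)=(0.386328, 1.766261)
phase 2: p=0.2905, T=0.274, ωT=1.035391, cosh=1.585648, sinh=1.230560; start (x,ẋ)=(0.386328, 1.766261) → end (x,ẋ)=(1.017629, 3.246269)

1 0.4740 0.3863 1.7663
2 0.7480 1.0176 3.2463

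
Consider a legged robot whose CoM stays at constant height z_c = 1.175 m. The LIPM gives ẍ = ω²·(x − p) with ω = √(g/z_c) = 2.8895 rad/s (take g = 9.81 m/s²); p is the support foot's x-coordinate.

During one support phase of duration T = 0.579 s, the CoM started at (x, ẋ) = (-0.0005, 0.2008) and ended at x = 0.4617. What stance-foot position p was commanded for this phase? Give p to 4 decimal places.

ωT = 2.8895·0.579 = 1.673020; cosh(ωT) = 2.757958, sinh(ωT) = 2.570279
x(T) = p + (x₀−p)·cosh(ωT) + (ẋ₀/ω)·sinh(ωT) ⇒ p·(1 − cosh) = x(T) − x₀·cosh − (ẋ₀/ω)·sinh
numerator   = 0.4617 − (-0.0005)·2.757958 − (0.2008/2.8895)·2.570279 = 0.284463
denominator = 1 − 2.757958 = -1.757958
p = 0.284463 / -1.757958 = -0.1618

p = -0.1618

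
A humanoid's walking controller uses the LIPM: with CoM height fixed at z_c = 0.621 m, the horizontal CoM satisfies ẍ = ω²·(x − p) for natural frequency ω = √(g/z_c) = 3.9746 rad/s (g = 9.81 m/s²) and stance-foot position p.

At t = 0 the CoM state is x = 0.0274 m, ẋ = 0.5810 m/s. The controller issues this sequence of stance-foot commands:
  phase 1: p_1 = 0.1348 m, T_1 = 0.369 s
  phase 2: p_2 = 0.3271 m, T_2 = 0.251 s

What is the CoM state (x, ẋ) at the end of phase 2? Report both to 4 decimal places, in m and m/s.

x = 0.2480, ẋ = 0.0533

phase 1: p=0.1348, T=0.369, ωT=1.466627, cosh=2.282647, sinh=2.051945; start (x,ẋ)=(0.027400, 0.581000) → end (x,ẋ)=(0.189593, 0.450300)
phase 2: p=0.3271, T=0.251, ωT=0.997625, cosh=1.540293, sinh=1.171539; start (x,ẋ)=(0.189593, 0.450300) → end (x,ẋ)=(0.248028, 0.053308)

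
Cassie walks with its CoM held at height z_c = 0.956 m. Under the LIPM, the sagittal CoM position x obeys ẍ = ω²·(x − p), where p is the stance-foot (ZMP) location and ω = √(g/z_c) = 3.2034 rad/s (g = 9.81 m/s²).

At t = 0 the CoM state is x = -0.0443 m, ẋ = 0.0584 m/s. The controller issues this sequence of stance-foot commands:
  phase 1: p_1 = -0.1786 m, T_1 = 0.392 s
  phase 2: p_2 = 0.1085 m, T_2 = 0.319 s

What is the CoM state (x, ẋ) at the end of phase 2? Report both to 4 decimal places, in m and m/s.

x = 0.4078, ẋ = 1.2516

phase 1: p=-0.1786, T=0.392, ωT=1.255733, cosh=1.897638, sinh=1.612771; start (x,ẋ)=(-0.044300, 0.058400) → end (x,ẋ)=(0.105655, 0.804663)
phase 2: p=0.1085, T=0.319, ωT=1.021885, cosh=1.569171, sinh=1.209255; start (x,ẋ)=(0.105655, 0.804663) → end (x,ẋ)=(0.407788, 1.251632)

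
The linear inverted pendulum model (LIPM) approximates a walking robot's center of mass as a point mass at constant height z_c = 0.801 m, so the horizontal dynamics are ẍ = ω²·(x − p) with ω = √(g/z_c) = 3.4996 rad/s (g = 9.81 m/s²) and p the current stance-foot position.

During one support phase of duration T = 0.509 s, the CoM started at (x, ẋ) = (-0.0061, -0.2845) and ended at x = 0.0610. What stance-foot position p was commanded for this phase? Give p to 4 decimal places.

p = -0.1530

ωT = 3.4996·0.509 = 1.781296; cosh(ωT) = 3.052984, sinh(ωT) = 2.884565
x(T) = p + (x₀−p)·cosh(ωT) + (ẋ₀/ω)·sinh(ωT) ⇒ p·(1 − cosh) = x(T) − x₀·cosh − (ẋ₀/ω)·sinh
numerator   = 0.0610 − (-0.0061)·3.052984 − (-0.2845/3.4996)·2.884565 = 0.314124
denominator = 1 − 3.052984 = -2.052984
p = 0.314124 / -2.052984 = -0.1530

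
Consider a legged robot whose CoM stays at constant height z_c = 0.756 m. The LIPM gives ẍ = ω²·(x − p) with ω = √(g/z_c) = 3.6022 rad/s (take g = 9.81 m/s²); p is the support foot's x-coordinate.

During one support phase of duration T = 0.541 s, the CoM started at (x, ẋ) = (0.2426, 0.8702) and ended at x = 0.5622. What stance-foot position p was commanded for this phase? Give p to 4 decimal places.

p = 0.4406

ωT = 3.6022·0.541 = 1.948790; cosh(ωT) = 3.581318, sinh(ωT) = 3.438872
x(T) = p + (x₀−p)·cosh(ωT) + (ẋ₀/ω)·sinh(ωT) ⇒ p·(1 − cosh) = x(T) − x₀·cosh − (ẋ₀/ω)·sinh
numerator   = 0.5622 − (0.2426)·3.581318 − (0.8702/3.6022)·3.438872 = -1.137372
denominator = 1 − 3.581318 = -2.581318
p = -1.137372 / -2.581318 = 0.4406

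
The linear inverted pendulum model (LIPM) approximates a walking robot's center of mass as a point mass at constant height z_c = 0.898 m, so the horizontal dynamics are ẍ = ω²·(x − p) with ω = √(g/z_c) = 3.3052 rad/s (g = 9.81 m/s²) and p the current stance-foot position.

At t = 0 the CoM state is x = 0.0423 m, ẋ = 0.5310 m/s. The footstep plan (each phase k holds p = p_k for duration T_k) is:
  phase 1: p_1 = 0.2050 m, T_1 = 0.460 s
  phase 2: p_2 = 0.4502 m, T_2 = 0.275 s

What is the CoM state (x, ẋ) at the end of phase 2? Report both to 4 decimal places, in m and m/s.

x = 0.0707, ẋ = -0.8336

phase 1: p=0.2050, T=0.460, ωT=1.520392, cosh=2.396322, sinh=2.177696; start (x,ẋ)=(0.042300, 0.531000) → end (x,ẋ)=(0.164978, 0.101378)
phase 2: p=0.4502, T=0.275, ωT=0.908930, cosh=1.442310, sinh=1.039355; start (x,ẋ)=(0.164978, 0.101378) → end (x,ẋ)=(0.070701, -0.833598)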